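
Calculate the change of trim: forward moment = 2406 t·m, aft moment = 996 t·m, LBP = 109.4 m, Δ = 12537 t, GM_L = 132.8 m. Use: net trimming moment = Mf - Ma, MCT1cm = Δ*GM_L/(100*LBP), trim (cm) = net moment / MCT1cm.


Formula: net trimming moment = Mf - Ma; MCT1cm = Δ*GM_L/(100*LBP); trim = net moment / MCT1cm
Step 1 — net trimming moment = 2406 - 996 = 1410 t·m
Step 2 — MCT1cm = 12537 * 132.8 / (100 * 109.4) = 152.1859 t·m/cm
Step 3 — trim = 1410 / 152.1859 ≈ 9.2650 cm (5 s.f.)

9.2650 cm


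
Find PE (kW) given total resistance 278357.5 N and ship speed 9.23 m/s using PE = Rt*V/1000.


Formula: PE = Rt * V / 1000 (kW)
Step 1 — PE (W) = 278357.5 * 9.23 = 2569239.725 W
Step 2 — PE (kW) = 2569239.725 / 1000 ≈ 2569.2 kW (5 s.f.)

2569.2 kW


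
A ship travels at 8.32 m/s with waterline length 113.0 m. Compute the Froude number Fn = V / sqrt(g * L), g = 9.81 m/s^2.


Formula: Fn = V / sqrt(g * L)
Step 1 — g * L = 9.81 * 113.0 = 1108.53
Step 2 — sqrt(g * L) = sqrt(1108.53) = 33.294594
Step 3 — Fn = 8.32 / 33.294594 ≈ 0.24989 (5 s.f.)

0.24989


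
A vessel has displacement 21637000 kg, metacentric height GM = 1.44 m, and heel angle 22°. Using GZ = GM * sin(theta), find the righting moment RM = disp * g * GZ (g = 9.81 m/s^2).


Formula: GZ = GM * sin(theta); RM = disp * g * GZ
Step 1 — GZ = 1.44 * sin(22°) = 1.44 * 0.374607 = 0.539434 m
Step 2 — RM = 21637000 * 9.81 * 0.539434 ≈ 114500000 N·m (5 s.f.)

114500000 N·m


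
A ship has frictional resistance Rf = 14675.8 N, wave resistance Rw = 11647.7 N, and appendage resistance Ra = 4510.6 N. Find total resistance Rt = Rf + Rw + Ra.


Formula: Rt = Rf + Rw + Ra
Substituting: Rt = 14675.8 + 11647.7 + 4510.6
Result: Rt = 30834.1 N

30834.1 N


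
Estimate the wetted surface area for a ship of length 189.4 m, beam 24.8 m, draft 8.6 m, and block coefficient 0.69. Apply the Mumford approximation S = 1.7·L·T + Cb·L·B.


Formula: S = 1.7*L*T + V/T with V = Cb*L*B*T, i.e. S = L * (1.7*T + Cb*B)
Step 1 — 1.7*T = 1.7 * 8.6 = 14.62 m
Step 2 — Cb*B = 0.69 * 24.8 = 17.112 m
Step 3 — 1.7*T + Cb*B = 14.62 + 17.112 = 31.732 m
Step 4 — S = 189.4 * 31.732 ≈ 6010.0 m^2 (5 s.f.)

6010.0 m^2


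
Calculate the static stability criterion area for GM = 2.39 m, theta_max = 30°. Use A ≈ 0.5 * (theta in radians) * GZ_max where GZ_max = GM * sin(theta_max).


Formula: GZ_max = GM * sin(theta); Area = 0.5 * theta_rad * GZ_max
Step 1 — GZ_max = 2.39 * sin(30°) = 2.39 * 0.5 = 1.195 m
Step 2 — theta_rad = 30 * pi/180 = 0.523599 rad
Step 3 — Area = 0.5 * 0.523599 * 1.195 ≈ 0.31285 m·rad (5 s.f.)

0.31285 m·rad


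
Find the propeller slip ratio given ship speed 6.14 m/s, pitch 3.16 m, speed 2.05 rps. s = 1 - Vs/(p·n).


Formula: s = 1 - Vs / (p * n)
Step 1 — p * n = 3.16 * 2.05 = 6.478
Step 2 — Vs / (p*n) = 6.14 / 6.478 = 0.947823 (6 d.p.)
Step 3 — s = 1 - 0.947823 = 0.052177

0.052177


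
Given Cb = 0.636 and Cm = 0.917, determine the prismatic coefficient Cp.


Formula: Cp = Cb / Cm
Substituting: Cp = 0.636 / 0.917
Result: Cp ≈ 0.69357 (5 s.f.)

0.69357


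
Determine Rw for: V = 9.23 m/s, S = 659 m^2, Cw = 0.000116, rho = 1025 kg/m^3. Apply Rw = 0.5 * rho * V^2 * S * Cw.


Formula: Rw = 0.5 * rho * V^2 * S * Cw
Step 1 — V^2 = 9.23^2 = 85.1929
Step 2 — 0.5 * rho * V^2 = 0.5 * 1025 * 85.1929 = 43661.36125
Step 3 — Rw = 43661.36125 * 659 * 0.000116 ≈ 3337.6 N (5 s.f.)

3337.6 N


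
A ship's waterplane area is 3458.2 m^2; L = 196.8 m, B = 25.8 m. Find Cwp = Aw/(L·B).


Formula: Cwp = Aw / (L * B)
Step 1 — L * B = 196.8 * 25.8 = 5077.44 m^2
Step 2 — Cwp = 3458.2 / 5077.44 ≈ 0.68109 (5 s.f.)

0.68109


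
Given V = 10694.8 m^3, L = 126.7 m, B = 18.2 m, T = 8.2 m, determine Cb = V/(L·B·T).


Formula: Cb = V / (L * B * T)
Step 1 — L * B * T = 126.7 * 18.2 * 8.2 = 18908.708 m^3
Step 2 — Cb = 10694.8 / 18908.708 ≈ 0.56560 (5 s.f.)

0.56560


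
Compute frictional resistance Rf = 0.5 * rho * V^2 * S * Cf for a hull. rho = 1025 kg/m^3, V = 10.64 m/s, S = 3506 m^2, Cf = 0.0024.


Formula: Rf = 0.5 * rho * V^2 * S * Cf
Step 1 — V^2 = 10.64^2 = 113.2096
Step 2 — 0.5 * rho * V^2 = 0.5 * 1025 * 113.2096 = 58019.92
Step 3 — Rf = 58019.92 * 3506 * 0.0024 ≈ 488200 N (5 s.f.)

488200 N


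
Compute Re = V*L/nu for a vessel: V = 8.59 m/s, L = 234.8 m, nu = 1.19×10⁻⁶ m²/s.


Formula: Re = V * L / nu
Step 1 — V * L = 8.59 * 234.8 = 2016.932 m^2/s
Step 2 — Re = 2016.932 / 1.19e-6 = 1.69e+09

1.69e+09


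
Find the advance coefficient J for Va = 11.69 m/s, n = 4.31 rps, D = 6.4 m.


Formula: J = Va / (n * D)
Step 1 — n * D = 4.31 * 6.4 = 27.584
Step 2 — J = 11.69 / 27.584 ≈ 0.42380 (5 s.f.)

0.42380


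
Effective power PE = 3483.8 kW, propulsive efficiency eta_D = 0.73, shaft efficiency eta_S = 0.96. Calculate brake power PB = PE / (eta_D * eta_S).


Formula: PB = PE / (eta_D * eta_S)
Step 1 — combined efficiency = eta_D * eta_S = 0.73 * 0.96 = 0.7008
Step 2 — PB = 3483.8 / 0.7008 ≈ 4971.2 kW (5 s.f.)

4971.2 kW


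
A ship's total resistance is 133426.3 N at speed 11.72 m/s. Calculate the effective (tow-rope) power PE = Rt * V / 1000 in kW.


Formula: PE = Rt * V / 1000 (kW)
Step 1 — PE (W) = 133426.3 * 11.72 = 1563756.236 W
Step 2 — PE (kW) = 1563756.236 / 1000 ≈ 1563.8 kW (5 s.f.)

1563.8 kW


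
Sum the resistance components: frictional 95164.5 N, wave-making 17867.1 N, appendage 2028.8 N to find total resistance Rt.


Formula: Rt = Rf + Rw + Ra
Substituting: Rt = 95164.5 + 17867.1 + 2028.8
Result: Rt = 115060.4 N

115060.4 N


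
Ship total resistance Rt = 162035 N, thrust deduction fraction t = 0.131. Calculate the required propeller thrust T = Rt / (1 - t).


Formula: T = Rt / (1 - t)
Step 1 — (1 - t) = 1 - 0.131 = 0.869
Step 2 — T = 162035 / 0.869 ≈ 186460 N (5 s.f.)

186460 N


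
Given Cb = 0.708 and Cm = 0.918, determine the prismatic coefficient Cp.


Formula: Cp = Cb / Cm
Substituting: Cp = 0.708 / 0.918
Result: Cp ≈ 0.77124 (5 s.f.)

0.77124


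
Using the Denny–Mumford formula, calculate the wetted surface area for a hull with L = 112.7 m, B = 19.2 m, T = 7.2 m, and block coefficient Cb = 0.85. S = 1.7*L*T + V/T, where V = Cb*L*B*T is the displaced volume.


Formula: S = 1.7*L*T + V/T with V = Cb*L*B*T, i.e. S = L * (1.7*T + Cb*B)
Step 1 — 1.7*T = 1.7 * 7.2 = 12.24 m
Step 2 — Cb*B = 0.85 * 19.2 = 16.32 m
Step 3 — 1.7*T + Cb*B = 12.24 + 16.32 = 28.56 m
Step 4 — S = 112.7 * 28.56 ≈ 3218.7 m^2 (5 s.f.)

3218.7 m^2


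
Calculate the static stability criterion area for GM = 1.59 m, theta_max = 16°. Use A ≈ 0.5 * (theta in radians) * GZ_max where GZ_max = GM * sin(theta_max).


Formula: GZ_max = GM * sin(theta); Area = 0.5 * theta_rad * GZ_max
Step 1 — GZ_max = 1.59 * sin(16°) = 1.59 * 0.275637 = 0.438263 m
Step 2 — theta_rad = 16 * pi/180 = 0.279253 rad
Step 3 — Area = 0.5 * 0.279253 * 0.438263 ≈ 0.061193 m·rad (5 s.f.)

0.061193 m·rad


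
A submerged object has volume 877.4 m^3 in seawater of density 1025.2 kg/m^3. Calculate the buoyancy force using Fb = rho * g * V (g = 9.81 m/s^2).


Formula: Fb = rho * g * V
Substituting: Fb = 1025.2 * 9.81 * 877.4
Intermediate: 1025.2 * 9.81 = 10057.212
Result: Fb = 10057.212 * 877.4 ≈ 8824200 N (5 s.f.)

8824200 N


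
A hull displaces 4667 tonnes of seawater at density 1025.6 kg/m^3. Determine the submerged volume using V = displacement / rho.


Formula: V = mass / rho
Step 1 — convert tonnes to kg: 4667 t * 1000 = 4667000 kg
Step 2 — V = 4667000 / 1025.6 ≈ 4550.5 m^3 (5 s.f.)

4550.5 m^3


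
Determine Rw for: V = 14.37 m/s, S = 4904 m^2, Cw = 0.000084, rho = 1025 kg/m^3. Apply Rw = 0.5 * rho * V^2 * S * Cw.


Formula: Rw = 0.5 * rho * V^2 * S * Cw
Step 1 — V^2 = 14.37^2 = 206.4969
Step 2 — 0.5 * rho * V^2 = 0.5 * 1025 * 206.4969 = 105829.66125
Step 3 — Rw = 105829.66125 * 4904 * 0.000084 ≈ 43595 N (5 s.f.)

43595 N


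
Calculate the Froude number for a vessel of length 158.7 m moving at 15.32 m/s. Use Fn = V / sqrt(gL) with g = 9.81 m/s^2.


Formula: Fn = V / sqrt(g * L)
Step 1 — g * L = 9.81 * 158.7 = 1556.847
Step 2 — sqrt(g * L) = sqrt(1556.847) = 39.456901
Step 3 — Fn = 15.32 / 39.456901 ≈ 0.38827 (5 s.f.)

0.38827


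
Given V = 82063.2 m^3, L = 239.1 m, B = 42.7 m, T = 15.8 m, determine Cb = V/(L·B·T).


Formula: Cb = V / (L * B * T)
Step 1 — L * B * T = 239.1 * 42.7 * 15.8 = 161311.206 m^3
Step 2 — Cb = 82063.2 / 161311.206 ≈ 0.50873 (5 s.f.)

0.50873


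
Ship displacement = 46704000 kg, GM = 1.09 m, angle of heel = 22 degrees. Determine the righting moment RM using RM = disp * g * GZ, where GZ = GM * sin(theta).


Formula: GZ = GM * sin(theta); RM = disp * g * GZ
Step 1 — GZ = 1.09 * sin(22°) = 1.09 * 0.374607 = 0.408322 m
Step 2 — RM = 46704000 * 9.81 * 0.408322 ≈ 187080000 N·m (5 s.f.)

187080000 N·m


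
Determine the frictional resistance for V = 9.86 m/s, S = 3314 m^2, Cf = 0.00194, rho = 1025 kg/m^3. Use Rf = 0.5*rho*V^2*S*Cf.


Formula: Rf = 0.5 * rho * V^2 * S * Cf
Step 1 — V^2 = 9.86^2 = 97.2196
Step 2 — 0.5 * rho * V^2 = 0.5 * 1025 * 97.2196 = 49825.045
Step 3 — Rf = 49825.045 * 3314 * 0.00194 ≈ 320330 N (5 s.f.)

320330 N


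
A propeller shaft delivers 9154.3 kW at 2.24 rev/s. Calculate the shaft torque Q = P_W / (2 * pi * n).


Formula: Q = P_W / (2 * pi * n)
Step 1 — P_W = 9154.3 kW * 1000 = 9154300.0 W
Step 2 — 2 * pi * n = 2 * pi * 2.24 = 14.074335
Step 3 — Q = 9154300.0 / 14.074335 ≈ 650430 N·m (5 s.f.)

650430 N·m


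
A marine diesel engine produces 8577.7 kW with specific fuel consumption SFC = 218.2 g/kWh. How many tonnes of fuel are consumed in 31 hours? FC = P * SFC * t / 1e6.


Formula: FC (tonnes) = P * SFC * t / 1,000,000
Step 1 — P * SFC * t = 8577.7 * 218.2 * 31 = 58021278.34 g
Step 2 — FC (tonnes) = 58021278.34 / 1,000,000 ≈ 58.021 tonnes (5 s.f.)

58.021 tonnes


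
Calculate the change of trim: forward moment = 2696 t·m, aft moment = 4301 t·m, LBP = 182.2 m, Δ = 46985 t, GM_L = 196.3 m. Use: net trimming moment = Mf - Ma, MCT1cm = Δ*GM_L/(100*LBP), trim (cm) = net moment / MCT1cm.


Formula: net trimming moment = Mf - Ma; MCT1cm = Δ*GM_L/(100*LBP); trim = net moment / MCT1cm
Step 1 — net trimming moment = 2696 - 4301 = -1605 t·m
Step 2 — MCT1cm = 46985 * 196.3 / (100 * 182.2) = 506.2105 t·m/cm
Step 3 — trim = -1605 / 506.2105 ≈ -3.1706 cm (5 s.f.)

-3.1706 cm


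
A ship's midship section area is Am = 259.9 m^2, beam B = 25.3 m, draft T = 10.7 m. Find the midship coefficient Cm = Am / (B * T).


Formula: Cm = Am / (B * T)
Step 1 — B * T = 25.3 * 10.7 = 270.71 m^2
Step 2 — Cm = 259.9 / 270.71 ≈ 0.96007 (5 s.f.)

0.96007


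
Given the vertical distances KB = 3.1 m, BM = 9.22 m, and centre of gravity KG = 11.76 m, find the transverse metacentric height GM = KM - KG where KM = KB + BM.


Formula: GM = KB + BM - KG
Step 1 — KM = KB + BM = 3.1 + 9.22 = 12.32 m
Step 2 — GM = KM - KG = 12.32 - 11.76 = 0.56 m

0.56 m


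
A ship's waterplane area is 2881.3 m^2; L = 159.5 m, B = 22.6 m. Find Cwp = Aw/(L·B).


Formula: Cwp = Aw / (L * B)
Step 1 — L * B = 159.5 * 22.6 = 3604.7 m^2
Step 2 — Cwp = 2881.3 / 3604.7 ≈ 0.79932 (5 s.f.)

0.79932


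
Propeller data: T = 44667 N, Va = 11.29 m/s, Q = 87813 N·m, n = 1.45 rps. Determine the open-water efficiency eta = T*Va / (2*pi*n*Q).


Formula: eta = T * Va / (2 * pi * n * Q)
Step 1 — numerator = T * Va = 44667 * 11.29 = 504290.43
Step 2 — 2 * pi * n = 2 * pi * 1.45 = 9.110619
Step 3 — denominator = 9.110619 * 87813 = 800030.79
Step 4 — eta = 504290.43 / 800030.79 ≈ 0.63034 (5 s.f.)

0.63034


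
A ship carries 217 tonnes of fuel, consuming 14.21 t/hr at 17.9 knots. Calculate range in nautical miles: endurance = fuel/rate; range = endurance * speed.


Formula: endurance = fuel / rate; range = endurance * speed
Step 1 — endurance = 217 / 14.21 = 15.2709 hours
Step 2 — range = 15.2709 * 17.9 ≈ 273.35 nautical miles (5 s.f.)

273.35 NM


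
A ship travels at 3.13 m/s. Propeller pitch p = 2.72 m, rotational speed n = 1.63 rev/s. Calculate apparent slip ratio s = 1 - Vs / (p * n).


Formula: s = 1 - Vs / (p * n)
Step 1 — p * n = 2.72 * 1.63 = 4.4336
Step 2 — Vs / (p*n) = 3.13 / 4.4336 = 0.705973 (6 d.p.)
Step 3 — s = 1 - 0.705973 = 0.294027

0.294027


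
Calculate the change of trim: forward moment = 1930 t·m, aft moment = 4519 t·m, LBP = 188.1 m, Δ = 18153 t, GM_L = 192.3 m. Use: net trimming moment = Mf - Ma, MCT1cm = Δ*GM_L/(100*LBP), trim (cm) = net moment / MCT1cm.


Formula: net trimming moment = Mf - Ma; MCT1cm = Δ*GM_L/(100*LBP); trim = net moment / MCT1cm
Step 1 — net trimming moment = 1930 - 4519 = -2589 t·m
Step 2 — MCT1cm = 18153 * 192.3 / (100 * 188.1) = 185.5833 t·m/cm
Step 3 — trim = -2589 / 185.5833 ≈ -13.951 cm (5 s.f.)

-13.951 cm


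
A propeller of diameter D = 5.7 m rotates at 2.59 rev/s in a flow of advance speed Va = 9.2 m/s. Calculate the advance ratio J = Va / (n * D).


Formula: J = Va / (n * D)
Step 1 — n * D = 2.59 * 5.7 = 14.763
Step 2 — J = 9.2 / 14.763 ≈ 0.62318 (5 s.f.)

0.62318


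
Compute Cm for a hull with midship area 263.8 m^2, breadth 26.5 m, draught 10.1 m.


Formula: Cm = Am / (B * T)
Step 1 — B * T = 26.5 * 10.1 = 267.65 m^2
Step 2 — Cm = 263.8 / 267.65 ≈ 0.98562 (5 s.f.)

0.98562


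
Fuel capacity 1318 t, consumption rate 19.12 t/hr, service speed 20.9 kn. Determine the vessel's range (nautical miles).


Formula: endurance = fuel / rate; range = endurance * speed
Step 1 — endurance = 1318 / 19.12 = 68.9331 hours
Step 2 — range = 68.9331 * 20.9 ≈ 1440.7 nautical miles (5 s.f.)

1440.7 NM


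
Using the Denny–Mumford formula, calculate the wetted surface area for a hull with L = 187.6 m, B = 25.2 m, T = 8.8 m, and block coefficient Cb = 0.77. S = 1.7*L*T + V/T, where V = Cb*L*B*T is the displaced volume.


Formula: S = 1.7*L*T + V/T with V = Cb*L*B*T, i.e. S = L * (1.7*T + Cb*B)
Step 1 — 1.7*T = 1.7 * 8.8 = 14.96 m
Step 2 — Cb*B = 0.77 * 25.2 = 19.404 m
Step 3 — 1.7*T + Cb*B = 14.96 + 19.404 = 34.364 m
Step 4 — S = 187.6 * 34.364 ≈ 6446.7 m^2 (5 s.f.)

6446.7 m^2


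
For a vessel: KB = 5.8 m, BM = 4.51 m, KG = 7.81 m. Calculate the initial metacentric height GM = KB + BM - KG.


Formula: GM = KB + BM - KG
Step 1 — KM = KB + BM = 5.8 + 4.51 = 10.31 m
Step 2 — GM = KM - KG = 10.31 - 7.81 = 2.5 m

2.5 m


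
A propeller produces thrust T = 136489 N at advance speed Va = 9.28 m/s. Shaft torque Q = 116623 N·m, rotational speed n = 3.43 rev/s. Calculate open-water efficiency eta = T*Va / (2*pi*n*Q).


Formula: eta = T * Va / (2 * pi * n * Q)
Step 1 — numerator = T * Va = 136489 * 9.28 = 1266617.92
Step 2 — 2 * pi * n = 2 * pi * 3.43 = 21.551326
Step 3 — denominator = 21.551326 * 116623 = 2513380.29
Step 4 — eta = 1266617.92 / 2513380.29 ≈ 0.50395 (5 s.f.)

0.50395


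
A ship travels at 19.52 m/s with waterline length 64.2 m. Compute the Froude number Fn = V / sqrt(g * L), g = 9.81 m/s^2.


Formula: Fn = V / sqrt(g * L)
Step 1 — g * L = 9.81 * 64.2 = 629.802
Step 2 — sqrt(g * L) = sqrt(629.802) = 25.095856
Step 3 — Fn = 19.52 / 25.095856 ≈ 0.77782 (5 s.f.)

0.77782


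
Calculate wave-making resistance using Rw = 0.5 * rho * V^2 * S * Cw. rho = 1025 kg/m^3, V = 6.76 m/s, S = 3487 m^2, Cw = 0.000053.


Formula: Rw = 0.5 * rho * V^2 * S * Cw
Step 1 — V^2 = 6.76^2 = 45.6976
Step 2 — 0.5 * rho * V^2 = 0.5 * 1025 * 45.6976 = 23420.02
Step 3 — Rw = 23420.02 * 3487 * 0.000053 ≈ 4328.3 N (5 s.f.)

4328.3 N


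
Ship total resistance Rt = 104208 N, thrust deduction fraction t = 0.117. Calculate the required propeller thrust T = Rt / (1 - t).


Formula: T = Rt / (1 - t)
Step 1 — (1 - t) = 1 - 0.117 = 0.883
Step 2 — T = 104208 / 0.883 ≈ 118020 N (5 s.f.)

118020 N


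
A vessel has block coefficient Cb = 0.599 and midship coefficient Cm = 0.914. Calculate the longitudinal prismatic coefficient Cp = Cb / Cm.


Formula: Cp = Cb / Cm
Substituting: Cp = 0.599 / 0.914
Result: Cp ≈ 0.65536 (5 s.f.)

0.65536


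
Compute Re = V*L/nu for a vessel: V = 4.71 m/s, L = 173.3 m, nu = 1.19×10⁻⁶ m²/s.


Formula: Re = V * L / nu
Step 1 — V * L = 4.71 * 173.3 = 816.243 m^2/s
Step 2 — Re = 816.243 / 1.19e-6 = 6.86e+08

6.86e+08


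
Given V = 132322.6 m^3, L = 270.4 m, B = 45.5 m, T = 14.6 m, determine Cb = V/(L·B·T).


Formula: Cb = V / (L * B * T)
Step 1 — L * B * T = 270.4 * 45.5 * 14.6 = 179626.72 m^3
Step 2 — Cb = 132322.6 / 179626.72 ≈ 0.73665 (5 s.f.)

0.73665


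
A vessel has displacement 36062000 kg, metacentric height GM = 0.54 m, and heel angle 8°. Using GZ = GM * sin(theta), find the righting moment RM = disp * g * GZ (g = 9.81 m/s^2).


Formula: GZ = GM * sin(theta); RM = disp * g * GZ
Step 1 — GZ = 0.54 * sin(8°) = 0.54 * 0.139173 = 0.075153 m
Step 2 — RM = 36062000 * 9.81 * 0.075153 ≈ 26587000 N·m (5 s.f.)

26587000 N·m


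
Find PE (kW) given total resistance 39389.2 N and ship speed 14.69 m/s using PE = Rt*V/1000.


Formula: PE = Rt * V / 1000 (kW)
Step 1 — PE (W) = 39389.2 * 14.69 = 578627.348 W
Step 2 — PE (kW) = 578627.348 / 1000 ≈ 578.63 kW (5 s.f.)

578.63 kW


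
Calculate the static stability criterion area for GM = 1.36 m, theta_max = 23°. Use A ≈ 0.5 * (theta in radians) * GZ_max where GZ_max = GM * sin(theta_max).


Formula: GZ_max = GM * sin(theta); Area = 0.5 * theta_rad * GZ_max
Step 1 — GZ_max = 1.36 * sin(23°) = 1.36 * 0.390731 = 0.531394 m
Step 2 — theta_rad = 23 * pi/180 = 0.401426 rad
Step 3 — Area = 0.5 * 0.401426 * 0.531394 ≈ 0.10666 m·rad (5 s.f.)

0.10666 m·rad


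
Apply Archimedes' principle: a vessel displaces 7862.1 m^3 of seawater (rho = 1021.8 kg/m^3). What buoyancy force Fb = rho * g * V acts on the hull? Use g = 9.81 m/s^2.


Formula: Fb = rho * g * V
Substituting: Fb = 1021.8 * 9.81 * 7862.1
Intermediate: 1021.8 * 9.81 = 10023.858
Result: Fb = 10023.858 * 7862.1 ≈ 78809000 N (5 s.f.)

78809000 N


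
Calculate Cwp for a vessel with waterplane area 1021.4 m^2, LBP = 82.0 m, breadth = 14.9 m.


Formula: Cwp = Aw / (L * B)
Step 1 — L * B = 82.0 * 14.9 = 1221.8 m^2
Step 2 — Cwp = 1021.4 / 1221.8 ≈ 0.83598 (5 s.f.)

0.83598


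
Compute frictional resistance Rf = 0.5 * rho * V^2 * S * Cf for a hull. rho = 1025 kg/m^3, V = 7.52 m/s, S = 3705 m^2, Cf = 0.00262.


Formula: Rf = 0.5 * rho * V^2 * S * Cf
Step 1 — V^2 = 7.52^2 = 56.5504
Step 2 — 0.5 * rho * V^2 = 0.5 * 1025 * 56.5504 = 28982.08
Step 3 — Rf = 28982.08 * 3705 * 0.00262 ≈ 281330 N (5 s.f.)

281330 N


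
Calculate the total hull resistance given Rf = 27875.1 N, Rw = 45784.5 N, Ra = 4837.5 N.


Formula: Rt = Rf + Rw + Ra
Substituting: Rt = 27875.1 + 45784.5 + 4837.5
Result: Rt = 78497.1 N

78497.1 N


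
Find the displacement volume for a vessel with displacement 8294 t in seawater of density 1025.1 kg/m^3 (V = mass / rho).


Formula: V = mass / rho
Step 1 — convert tonnes to kg: 8294 t * 1000 = 8294000 kg
Step 2 — V = 8294000 / 1025.1 ≈ 8090.9 m^3 (5 s.f.)

8090.9 m^3


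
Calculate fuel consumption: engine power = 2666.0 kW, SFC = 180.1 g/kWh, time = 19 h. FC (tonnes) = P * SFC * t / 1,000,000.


Formula: FC (tonnes) = P * SFC * t / 1,000,000
Step 1 — P * SFC * t = 2666.0 * 180.1 * 19 = 9122785.4 g
Step 2 — FC (tonnes) = 9122785.4 / 1,000,000 ≈ 9.1228 tonnes (5 s.f.)

9.1228 tonnes


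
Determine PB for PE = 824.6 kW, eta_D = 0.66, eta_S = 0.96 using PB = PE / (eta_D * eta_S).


Formula: PB = PE / (eta_D * eta_S)
Step 1 — combined efficiency = eta_D * eta_S = 0.66 * 0.96 = 0.6336
Step 2 — PB = 824.6 / 0.6336 ≈ 1301.5 kW (5 s.f.)

1301.5 kW


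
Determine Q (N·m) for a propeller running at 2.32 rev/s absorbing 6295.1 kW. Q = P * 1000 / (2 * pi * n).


Formula: Q = P_W / (2 * pi * n)
Step 1 — P_W = 6295.1 kW * 1000 = 6295100.0 W
Step 2 — 2 * pi * n = 2 * pi * 2.32 = 14.57699
Step 3 — Q = 6295100.0 / 14.57699 ≈ 431850 N·m (5 s.f.)

431850 N·m


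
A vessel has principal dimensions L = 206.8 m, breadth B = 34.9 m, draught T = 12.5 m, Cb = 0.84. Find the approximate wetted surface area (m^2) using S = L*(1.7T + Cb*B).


Formula: S = 1.7*L*T + V/T with V = Cb*L*B*T, i.e. S = L * (1.7*T + Cb*B)
Step 1 — 1.7*T = 1.7 * 12.5 = 21.25 m
Step 2 — Cb*B = 0.84 * 34.9 = 29.316 m
Step 3 — 1.7*T + Cb*B = 21.25 + 29.316 = 50.566 m
Step 4 — S = 206.8 * 50.566 ≈ 10457 m^2 (5 s.f.)

10457 m^2


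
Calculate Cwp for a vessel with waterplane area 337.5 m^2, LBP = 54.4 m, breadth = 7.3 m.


Formula: Cwp = Aw / (L * B)
Step 1 — L * B = 54.4 * 7.3 = 397.12 m^2
Step 2 — Cwp = 337.5 / 397.12 ≈ 0.84987 (5 s.f.)

0.84987


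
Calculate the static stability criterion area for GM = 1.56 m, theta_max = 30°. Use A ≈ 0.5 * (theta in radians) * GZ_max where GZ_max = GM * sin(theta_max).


Formula: GZ_max = GM * sin(theta); Area = 0.5 * theta_rad * GZ_max
Step 1 — GZ_max = 1.56 * sin(30°) = 1.56 * 0.5 = 0.78 m
Step 2 — theta_rad = 30 * pi/180 = 0.523599 rad
Step 3 — Area = 0.5 * 0.523599 * 0.78 ≈ 0.20420 m·rad (5 s.f.)

0.20420 m·rad


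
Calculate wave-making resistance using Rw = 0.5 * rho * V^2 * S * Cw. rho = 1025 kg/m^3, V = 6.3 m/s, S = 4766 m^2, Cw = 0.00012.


Formula: Rw = 0.5 * rho * V^2 * S * Cw
Step 1 — V^2 = 6.3^2 = 39.69
Step 2 — 0.5 * rho * V^2 = 0.5 * 1025 * 39.69 = 20341.125
Step 3 — Rw = 20341.125 * 4766 * 0.00012 ≈ 11633 N (5 s.f.)

11633 N


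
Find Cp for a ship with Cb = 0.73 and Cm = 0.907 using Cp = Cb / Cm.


Formula: Cp = Cb / Cm
Substituting: Cp = 0.73 / 0.907
Result: Cp ≈ 0.80485 (5 s.f.)

0.80485


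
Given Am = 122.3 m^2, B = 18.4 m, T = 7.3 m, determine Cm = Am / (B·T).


Formula: Cm = Am / (B * T)
Step 1 — B * T = 18.4 * 7.3 = 134.32 m^2
Step 2 — Cm = 122.3 / 134.32 ≈ 0.91051 (5 s.f.)

0.91051


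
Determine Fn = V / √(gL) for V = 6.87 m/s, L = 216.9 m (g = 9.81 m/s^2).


Formula: Fn = V / sqrt(g * L)
Step 1 — g * L = 9.81 * 216.9 = 2127.789
Step 2 — sqrt(g * L) = sqrt(2127.789) = 46.127963
Step 3 — Fn = 6.87 / 46.127963 ≈ 0.14893 (5 s.f.)

0.14893


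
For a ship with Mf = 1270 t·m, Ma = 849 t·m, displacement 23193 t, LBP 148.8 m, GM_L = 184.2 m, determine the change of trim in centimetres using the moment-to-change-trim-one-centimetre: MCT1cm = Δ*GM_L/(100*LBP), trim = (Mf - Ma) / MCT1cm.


Formula: net trimming moment = Mf - Ma; MCT1cm = Δ*GM_L/(100*LBP); trim = net moment / MCT1cm
Step 1 — net trimming moment = 1270 - 849 = 421 t·m
Step 2 — MCT1cm = 23193 * 184.2 / (100 * 148.8) = 287.1069 t·m/cm
Step 3 — trim = 421 / 287.1069 ≈ 1.4664 cm (5 s.f.)

1.4664 cm


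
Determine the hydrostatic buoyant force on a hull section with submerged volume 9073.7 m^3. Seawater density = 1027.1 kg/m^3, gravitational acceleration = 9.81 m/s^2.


Formula: Fb = rho * g * V
Substituting: Fb = 1027.1 * 9.81 * 9073.7
Intermediate: 1027.1 * 9.81 = 10075.851
Result: Fb = 10075.851 * 9073.7 ≈ 91425000 N (5 s.f.)

91425000 N


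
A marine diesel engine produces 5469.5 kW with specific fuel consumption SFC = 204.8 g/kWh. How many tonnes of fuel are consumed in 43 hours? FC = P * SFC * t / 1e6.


Formula: FC (tonnes) = P * SFC * t / 1,000,000
Step 1 — P * SFC * t = 5469.5 * 204.8 * 43 = 48166604.8 g
Step 2 — FC (tonnes) = 48166604.8 / 1,000,000 ≈ 48.167 tonnes (5 s.f.)

48.167 tonnes


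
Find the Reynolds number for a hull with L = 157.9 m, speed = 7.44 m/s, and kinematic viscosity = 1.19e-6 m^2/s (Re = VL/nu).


Formula: Re = V * L / nu
Step 1 — V * L = 7.44 * 157.9 = 1174.776 m^2/s
Step 2 — Re = 1174.776 / 1.19e-6 = 9.87e+08

9.87e+08


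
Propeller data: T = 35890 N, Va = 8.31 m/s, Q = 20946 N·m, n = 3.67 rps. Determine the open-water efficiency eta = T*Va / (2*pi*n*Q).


Formula: eta = T * Va / (2 * pi * n * Q)
Step 1 — numerator = T * Va = 35890 * 8.31 = 298245.9
Step 2 — 2 * pi * n = 2 * pi * 3.67 = 23.05929
Step 3 — denominator = 23.05929 * 20946 = 482999.89
Step 4 — eta = 298245.9 / 482999.89 ≈ 0.61749 (5 s.f.)

0.61749


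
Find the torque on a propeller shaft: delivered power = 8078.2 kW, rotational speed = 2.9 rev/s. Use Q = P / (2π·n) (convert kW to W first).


Formula: Q = P_W / (2 * pi * n)
Step 1 — P_W = 8078.2 kW * 1000 = 8078200.0 W
Step 2 — 2 * pi * n = 2 * pi * 2.9 = 18.221237
Step 3 — Q = 8078200.0 / 18.221237 ≈ 443340 N·m (5 s.f.)

443340 N·m


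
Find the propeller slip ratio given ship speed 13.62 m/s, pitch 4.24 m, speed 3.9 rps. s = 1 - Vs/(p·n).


Formula: s = 1 - Vs / (p * n)
Step 1 — p * n = 4.24 * 3.9 = 16.536
Step 2 — Vs / (p*n) = 13.62 / 16.536 = 0.823657 (6 d.p.)
Step 3 — s = 1 - 0.823657 = 0.176343

0.176343


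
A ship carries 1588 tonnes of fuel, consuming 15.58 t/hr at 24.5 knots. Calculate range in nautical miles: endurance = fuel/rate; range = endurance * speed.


Formula: endurance = fuel / rate; range = endurance * speed
Step 1 — endurance = 1588 / 15.58 = 101.9255 hours
Step 2 — range = 101.9255 * 24.5 ≈ 2497.2 nautical miles (5 s.f.)

2497.2 NM


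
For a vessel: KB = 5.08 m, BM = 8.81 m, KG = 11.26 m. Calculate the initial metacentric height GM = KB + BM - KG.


Formula: GM = KB + BM - KG
Step 1 — KM = KB + BM = 5.08 + 8.81 = 13.89 m
Step 2 — GM = KM - KG = 13.89 - 11.26 = 2.63 m

2.63 m


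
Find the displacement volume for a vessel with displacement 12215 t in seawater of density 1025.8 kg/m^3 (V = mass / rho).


Formula: V = mass / rho
Step 1 — convert tonnes to kg: 12215 t * 1000 = 12215000 kg
Step 2 — V = 12215000 / 1025.8 ≈ 11908 m^3 (5 s.f.)

11908 m^3


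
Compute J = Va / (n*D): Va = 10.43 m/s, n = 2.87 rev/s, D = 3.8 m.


Formula: J = Va / (n * D)
Step 1 — n * D = 2.87 * 3.8 = 10.906
Step 2 — J = 10.43 / 10.906 ≈ 0.95635 (5 s.f.)

0.95635


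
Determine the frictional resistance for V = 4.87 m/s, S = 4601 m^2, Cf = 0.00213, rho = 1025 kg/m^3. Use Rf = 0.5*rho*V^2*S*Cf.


Formula: Rf = 0.5 * rho * V^2 * S * Cf
Step 1 — V^2 = 4.87^2 = 23.7169
Step 2 — 0.5 * rho * V^2 = 0.5 * 1025 * 23.7169 = 12154.91125
Step 3 — Rf = 12154.91125 * 4601 * 0.00213 ≈ 119120 N (5 s.f.)

119120 N


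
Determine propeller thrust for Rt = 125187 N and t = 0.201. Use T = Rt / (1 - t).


Formula: T = Rt / (1 - t)
Step 1 — (1 - t) = 1 - 0.201 = 0.799
Step 2 — T = 125187 / 0.799 ≈ 156680 N (5 s.f.)

156680 N


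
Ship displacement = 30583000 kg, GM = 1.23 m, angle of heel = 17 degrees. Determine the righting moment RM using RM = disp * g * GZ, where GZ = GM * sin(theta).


Formula: GZ = GM * sin(theta); RM = disp * g * GZ
Step 1 — GZ = 1.23 * sin(17°) = 1.23 * 0.292372 = 0.359618 m
Step 2 — RM = 30583000 * 9.81 * 0.359618 ≈ 107890000 N·m (5 s.f.)

107890000 N·m


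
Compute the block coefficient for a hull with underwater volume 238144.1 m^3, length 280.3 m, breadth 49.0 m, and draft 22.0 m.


Formula: Cb = V / (L * B * T)
Step 1 — L * B * T = 280.3 * 49.0 * 22.0 = 302163.4 m^3
Step 2 — Cb = 238144.1 / 302163.4 ≈ 0.78813 (5 s.f.)

0.78813


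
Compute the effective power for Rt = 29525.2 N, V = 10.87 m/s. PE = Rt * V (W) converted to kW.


Formula: PE = Rt * V / 1000 (kW)
Step 1 — PE (W) = 29525.2 * 10.87 = 320938.924 W
Step 2 — PE (kW) = 320938.924 / 1000 ≈ 320.94 kW (5 s.f.)

320.94 kW


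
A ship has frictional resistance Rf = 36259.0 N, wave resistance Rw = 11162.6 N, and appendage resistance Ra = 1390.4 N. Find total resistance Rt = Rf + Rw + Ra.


Formula: Rt = Rf + Rw + Ra
Substituting: Rt = 36259.0 + 11162.6 + 1390.4
Result: Rt = 48812.0 N

48812.0 N


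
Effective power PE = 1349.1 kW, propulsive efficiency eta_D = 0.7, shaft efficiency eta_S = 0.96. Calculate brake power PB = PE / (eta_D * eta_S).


Formula: PB = PE / (eta_D * eta_S)
Step 1 — combined efficiency = eta_D * eta_S = 0.7 * 0.96 = 0.672
Step 2 — PB = 1349.1 / 0.672 ≈ 2007.6 kW (5 s.f.)

2007.6 kW


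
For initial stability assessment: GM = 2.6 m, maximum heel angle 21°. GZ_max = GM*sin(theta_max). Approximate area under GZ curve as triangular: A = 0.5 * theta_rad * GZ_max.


Formula: GZ_max = GM * sin(theta); Area = 0.5 * theta_rad * GZ_max
Step 1 — GZ_max = 2.6 * sin(21°) = 2.6 * 0.358368 = 0.931757 m
Step 2 — theta_rad = 21 * pi/180 = 0.366519 rad
Step 3 — Area = 0.5 * 0.366519 * 0.931757 ≈ 0.17075 m·rad (5 s.f.)

0.17075 m·rad


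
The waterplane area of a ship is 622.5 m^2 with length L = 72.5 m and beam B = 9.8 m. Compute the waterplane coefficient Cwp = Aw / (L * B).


Formula: Cwp = Aw / (L * B)
Step 1 — L * B = 72.5 * 9.8 = 710.5 m^2
Step 2 — Cwp = 622.5 / 710.5 ≈ 0.87614 (5 s.f.)

0.87614


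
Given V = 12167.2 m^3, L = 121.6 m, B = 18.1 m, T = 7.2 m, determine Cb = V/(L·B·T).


Formula: Cb = V / (L * B * T)
Step 1 — L * B * T = 121.6 * 18.1 * 7.2 = 15846.912 m^3
Step 2 — Cb = 12167.2 / 15846.912 ≈ 0.76780 (5 s.f.)

0.76780


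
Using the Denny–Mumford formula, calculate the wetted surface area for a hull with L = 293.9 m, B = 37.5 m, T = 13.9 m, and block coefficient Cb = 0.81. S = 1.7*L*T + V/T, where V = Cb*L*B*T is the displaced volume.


Formula: S = 1.7*L*T + V/T with V = Cb*L*B*T, i.e. S = L * (1.7*T + Cb*B)
Step 1 — 1.7*T = 1.7 * 13.9 = 23.63 m
Step 2 — Cb*B = 0.81 * 37.5 = 30.375 m
Step 3 — 1.7*T + Cb*B = 23.63 + 30.375 = 54.005 m
Step 4 — S = 293.9 * 54.005 ≈ 15872 m^2 (5 s.f.)

15872 m^2


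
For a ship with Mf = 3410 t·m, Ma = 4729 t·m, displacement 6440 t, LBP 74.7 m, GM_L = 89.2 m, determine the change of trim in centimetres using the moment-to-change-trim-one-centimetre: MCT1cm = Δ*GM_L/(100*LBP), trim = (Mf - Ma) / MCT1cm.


Formula: net trimming moment = Mf - Ma; MCT1cm = Δ*GM_L/(100*LBP); trim = net moment / MCT1cm
Step 1 — net trimming moment = 3410 - 4729 = -1319 t·m
Step 2 — MCT1cm = 6440 * 89.2 / (100 * 74.7) = 76.9007 t·m/cm
Step 3 — trim = -1319 / 76.9007 ≈ -17.152 cm (5 s.f.)

-17.152 cm


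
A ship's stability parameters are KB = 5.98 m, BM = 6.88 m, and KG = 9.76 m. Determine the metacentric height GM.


Formula: GM = KB + BM - KG
Step 1 — KM = KB + BM = 5.98 + 6.88 = 12.86 m
Step 2 — GM = KM - KG = 12.86 - 9.76 = 3.1 m

3.1 m


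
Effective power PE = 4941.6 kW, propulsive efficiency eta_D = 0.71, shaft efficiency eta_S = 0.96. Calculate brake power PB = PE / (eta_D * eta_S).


Formula: PB = PE / (eta_D * eta_S)
Step 1 — combined efficiency = eta_D * eta_S = 0.71 * 0.96 = 0.6816
Step 2 — PB = 4941.6 / 0.6816 ≈ 7250.0 kW (5 s.f.)

7250.0 kW


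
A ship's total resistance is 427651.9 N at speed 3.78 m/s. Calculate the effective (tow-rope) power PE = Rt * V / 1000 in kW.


Formula: PE = Rt * V / 1000 (kW)
Step 1 — PE (W) = 427651.9 * 3.78 = 1616524.182 W
Step 2 — PE (kW) = 1616524.182 / 1000 ≈ 1616.5 kW (5 s.f.)

1616.5 kW


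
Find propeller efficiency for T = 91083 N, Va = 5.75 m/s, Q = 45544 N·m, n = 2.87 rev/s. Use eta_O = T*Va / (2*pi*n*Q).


Formula: eta = T * Va / (2 * pi * n * Q)
Step 1 — numerator = T * Va = 91083 * 5.75 = 523727.25
Step 2 — 2 * pi * n = 2 * pi * 2.87 = 18.032742
Step 3 — denominator = 18.032742 * 45544 = 821283.2
Step 4 — eta = 523727.25 / 821283.2 ≈ 0.63769 (5 s.f.)

0.63769


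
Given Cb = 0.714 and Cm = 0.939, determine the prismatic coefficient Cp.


Formula: Cp = Cb / Cm
Substituting: Cp = 0.714 / 0.939
Result: Cp ≈ 0.76038 (5 s.f.)

0.76038


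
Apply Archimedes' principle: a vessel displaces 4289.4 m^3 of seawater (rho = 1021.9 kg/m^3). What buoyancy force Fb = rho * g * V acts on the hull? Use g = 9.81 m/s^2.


Formula: Fb = rho * g * V
Substituting: Fb = 1021.9 * 9.81 * 4289.4
Intermediate: 1021.9 * 9.81 = 10024.839
Result: Fb = 10024.839 * 4289.4 ≈ 43001000 N (5 s.f.)

43001000 N


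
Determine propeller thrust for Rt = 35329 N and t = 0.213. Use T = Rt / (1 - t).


Formula: T = Rt / (1 - t)
Step 1 — (1 - t) = 1 - 0.213 = 0.787
Step 2 — T = 35329 / 0.787 ≈ 44891 N (5 s.f.)

44891 N


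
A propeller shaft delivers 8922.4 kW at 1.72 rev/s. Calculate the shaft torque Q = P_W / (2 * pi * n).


Formula: Q = P_W / (2 * pi * n)
Step 1 — P_W = 8922.4 kW * 1000 = 8922400.0 W
Step 2 — 2 * pi * n = 2 * pi * 1.72 = 10.807079
Step 3 — Q = 8922400.0 / 10.807079 ≈ 825610 N·m (5 s.f.)

825610 N·m


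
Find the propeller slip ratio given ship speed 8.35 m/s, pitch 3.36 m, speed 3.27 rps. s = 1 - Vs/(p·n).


Formula: s = 1 - Vs / (p * n)
Step 1 — p * n = 3.36 * 3.27 = 10.9872
Step 2 — Vs / (p*n) = 8.35 / 10.9872 = 0.759975 (6 d.p.)
Step 3 — s = 1 - 0.759975 = 0.240025

0.240025


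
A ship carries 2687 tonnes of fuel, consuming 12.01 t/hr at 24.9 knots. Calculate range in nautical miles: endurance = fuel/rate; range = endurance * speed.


Formula: endurance = fuel / rate; range = endurance * speed
Step 1 — endurance = 2687 / 12.01 = 223.7302 hours
Step 2 — range = 223.7302 * 24.9 ≈ 5570.9 nautical miles (5 s.f.)

5570.9 NM


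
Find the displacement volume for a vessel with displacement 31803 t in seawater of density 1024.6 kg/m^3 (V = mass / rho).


Formula: V = mass / rho
Step 1 — convert tonnes to kg: 31803 t * 1000 = 31803000 kg
Step 2 — V = 31803000 / 1024.6 ≈ 31039 m^3 (5 s.f.)

31039 m^3


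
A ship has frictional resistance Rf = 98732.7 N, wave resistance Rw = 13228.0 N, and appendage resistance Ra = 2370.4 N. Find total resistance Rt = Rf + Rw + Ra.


Formula: Rt = Rf + Rw + Ra
Substituting: Rt = 98732.7 + 13228.0 + 2370.4
Result: Rt = 114331.1 N

114331.1 N


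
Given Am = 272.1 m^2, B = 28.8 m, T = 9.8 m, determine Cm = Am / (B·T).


Formula: Cm = Am / (B * T)
Step 1 — B * T = 28.8 * 9.8 = 282.24 m^2
Step 2 — Cm = 272.1 / 282.24 ≈ 0.96407 (5 s.f.)

0.96407


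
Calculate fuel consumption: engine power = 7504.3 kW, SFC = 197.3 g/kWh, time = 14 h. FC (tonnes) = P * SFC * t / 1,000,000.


Formula: FC (tonnes) = P * SFC * t / 1,000,000
Step 1 — P * SFC * t = 7504.3 * 197.3 * 14 = 20728377.46 g
Step 2 — FC (tonnes) = 20728377.46 / 1,000,000 ≈ 20.728 tonnes (5 s.f.)

20.728 tonnes


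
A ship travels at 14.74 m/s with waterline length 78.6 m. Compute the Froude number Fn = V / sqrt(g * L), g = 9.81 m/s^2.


Formula: Fn = V / sqrt(g * L)
Step 1 — g * L = 9.81 * 78.6 = 771.066
Step 2 — sqrt(g * L) = sqrt(771.066) = 27.768075
Step 3 — Fn = 14.74 / 27.768075 ≈ 0.53083 (5 s.f.)

0.53083


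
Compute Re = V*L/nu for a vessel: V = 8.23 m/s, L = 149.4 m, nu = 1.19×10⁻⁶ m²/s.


Formula: Re = V * L / nu
Step 1 — V * L = 8.23 * 149.4 = 1229.562 m^2/s
Step 2 — Re = 1229.562 / 1.19e-6 = 1.03e+09

1.03e+09


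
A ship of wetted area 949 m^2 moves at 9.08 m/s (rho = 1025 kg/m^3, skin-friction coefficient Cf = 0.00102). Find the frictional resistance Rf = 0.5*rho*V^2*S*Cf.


Formula: Rf = 0.5 * rho * V^2 * S * Cf
Step 1 — V^2 = 9.08^2 = 82.4464
Step 2 — 0.5 * rho * V^2 = 0.5 * 1025 * 82.4464 = 42253.78
Step 3 — Rf = 42253.78 * 949 * 0.00102 ≈ 40901 N (5 s.f.)

40901 N


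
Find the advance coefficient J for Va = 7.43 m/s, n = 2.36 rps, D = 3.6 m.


Formula: J = Va / (n * D)
Step 1 — n * D = 2.36 * 3.6 = 8.496
Step 2 — J = 7.43 / 8.496 ≈ 0.87453 (5 s.f.)

0.87453


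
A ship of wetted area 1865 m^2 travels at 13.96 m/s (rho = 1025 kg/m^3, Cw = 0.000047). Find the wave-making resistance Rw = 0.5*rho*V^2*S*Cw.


Formula: Rw = 0.5 * rho * V^2 * S * Cw
Step 1 — V^2 = 13.96^2 = 194.8816
Step 2 — 0.5 * rho * V^2 = 0.5 * 1025 * 194.8816 = 99876.82
Step 3 — Rw = 99876.82 * 1865 * 0.000047 ≈ 8754.7 N (5 s.f.)

8754.7 N


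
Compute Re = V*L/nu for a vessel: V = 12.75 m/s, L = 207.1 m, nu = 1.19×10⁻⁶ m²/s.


Formula: Re = V * L / nu
Step 1 — V * L = 12.75 * 207.1 = 2640.525 m^2/s
Step 2 — Re = 2640.525 / 1.19e-6 = 2.22e+09

2.22e+09


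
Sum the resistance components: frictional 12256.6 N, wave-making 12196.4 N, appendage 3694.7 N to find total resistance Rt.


Formula: Rt = Rf + Rw + Ra
Substituting: Rt = 12256.6 + 12196.4 + 3694.7
Result: Rt = 28147.7 N

28147.7 N


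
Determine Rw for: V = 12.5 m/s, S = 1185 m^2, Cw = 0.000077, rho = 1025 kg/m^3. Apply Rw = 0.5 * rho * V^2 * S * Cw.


Formula: Rw = 0.5 * rho * V^2 * S * Cw
Step 1 — V^2 = 12.5^2 = 156.25
Step 2 — 0.5 * rho * V^2 = 0.5 * 1025 * 156.25 = 80078.125
Step 3 — Rw = 80078.125 * 1185 * 0.000077 ≈ 7306.7 N (5 s.f.)

7306.7 N


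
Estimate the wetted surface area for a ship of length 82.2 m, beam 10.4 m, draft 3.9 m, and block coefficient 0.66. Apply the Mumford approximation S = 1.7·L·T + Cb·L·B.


Formula: S = 1.7*L*T + V/T with V = Cb*L*B*T, i.e. S = L * (1.7*T + Cb*B)
Step 1 — 1.7*T = 1.7 * 3.9 = 6.63 m
Step 2 — Cb*B = 0.66 * 10.4 = 6.864 m
Step 3 — 1.7*T + Cb*B = 6.63 + 6.864 = 13.494 m
Step 4 — S = 82.2 * 13.494 ≈ 1109.2 m^2 (5 s.f.)

1109.2 m^2


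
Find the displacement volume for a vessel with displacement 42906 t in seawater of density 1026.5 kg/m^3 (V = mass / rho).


Formula: V = mass / rho
Step 1 — convert tonnes to kg: 42906 t * 1000 = 42906000 kg
Step 2 — V = 42906000 / 1026.5 ≈ 41798 m^3 (5 s.f.)

41798 m^3


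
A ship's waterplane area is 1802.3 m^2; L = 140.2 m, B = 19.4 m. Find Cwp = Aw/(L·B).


Formula: Cwp = Aw / (L * B)
Step 1 — L * B = 140.2 * 19.4 = 2719.88 m^2
Step 2 — Cwp = 1802.3 / 2719.88 ≈ 0.66264 (5 s.f.)

0.66264


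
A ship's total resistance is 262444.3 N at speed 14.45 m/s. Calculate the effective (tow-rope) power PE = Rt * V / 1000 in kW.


Formula: PE = Rt * V / 1000 (kW)
Step 1 — PE (W) = 262444.3 * 14.45 = 3792320.135 W
Step 2 — PE (kW) = 3792320.135 / 1000 ≈ 3792.3 kW (5 s.f.)

3792.3 kW


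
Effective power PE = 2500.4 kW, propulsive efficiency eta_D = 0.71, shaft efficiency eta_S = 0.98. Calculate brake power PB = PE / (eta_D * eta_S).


Formula: PB = PE / (eta_D * eta_S)
Step 1 — combined efficiency = eta_D * eta_S = 0.71 * 0.98 = 0.6958
Step 2 — PB = 2500.4 / 0.6958 ≈ 3593.6 kW (5 s.f.)

3593.6 kW


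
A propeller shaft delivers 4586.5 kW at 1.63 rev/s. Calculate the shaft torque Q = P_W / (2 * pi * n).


Formula: Q = P_W / (2 * pi * n)
Step 1 — P_W = 4586.5 kW * 1000 = 4586500.0 W
Step 2 — 2 * pi * n = 2 * pi * 1.63 = 10.241592
Step 3 — Q = 4586500.0 / 10.241592 ≈ 447830 N·m (5 s.f.)

447830 N·m


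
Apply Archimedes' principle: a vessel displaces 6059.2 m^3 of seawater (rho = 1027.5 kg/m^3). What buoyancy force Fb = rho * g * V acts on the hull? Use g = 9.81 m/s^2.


Formula: Fb = rho * g * V
Substituting: Fb = 1027.5 * 9.81 * 6059.2
Intermediate: 1027.5 * 9.81 = 10079.775
Result: Fb = 10079.775 * 6059.2 ≈ 61075000 N (5 s.f.)

61075000 N


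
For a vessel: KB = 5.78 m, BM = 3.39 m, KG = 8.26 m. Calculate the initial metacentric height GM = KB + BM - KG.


Formula: GM = KB + BM - KG
Step 1 — KM = KB + BM = 5.78 + 3.39 = 9.17 m
Step 2 — GM = KM - KG = 9.17 - 8.26 = 0.91 m

0.91 m


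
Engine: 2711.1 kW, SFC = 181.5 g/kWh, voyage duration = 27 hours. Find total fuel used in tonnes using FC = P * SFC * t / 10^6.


Formula: FC (tonnes) = P * SFC * t / 1,000,000
Step 1 — P * SFC * t = 2711.1 * 181.5 * 27 = 13285745.55 g
Step 2 — FC (tonnes) = 13285745.55 / 1,000,000 ≈ 13.286 tonnes (5 s.f.)

13.286 tonnes


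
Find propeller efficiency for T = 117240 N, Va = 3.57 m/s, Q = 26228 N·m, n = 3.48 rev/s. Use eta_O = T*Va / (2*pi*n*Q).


Formula: eta = T * Va / (2 * pi * n * Q)
Step 1 — numerator = T * Va = 117240 * 3.57 = 418546.8
Step 2 — 2 * pi * n = 2 * pi * 3.48 = 21.865485
Step 3 — denominator = 21.865485 * 26228 = 573487.94
Step 4 — eta = 418546.8 / 573487.94 ≈ 0.72983 (5 s.f.)

0.72983
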